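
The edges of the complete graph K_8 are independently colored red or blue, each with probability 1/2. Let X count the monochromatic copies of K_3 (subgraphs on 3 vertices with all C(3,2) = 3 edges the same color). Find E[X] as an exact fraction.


Let X = Σ_S X_S over the C(8, 3) = 56 subsets S of size 3, where X_S = 1 if the K_3 on S is monochromatic.
For a fixed S, the K_3 on S has C(3, 2) = 3 edges. P[all 3 edges red] = (1/2)^3, and likewise for blue, so P[monochromatic] = 2·(1/2)^3 = 2^{1 − 3} = 1/4.
By linearity: E[X] = C(8, 3) · 2^{1 − 3} = 56 · 1/4 = 14.
Numerically: E[X] ≈ 14.000000.

E[X] = C(8,3)·2^(1−C(3,2)) = 14 ≈ 14.000000.


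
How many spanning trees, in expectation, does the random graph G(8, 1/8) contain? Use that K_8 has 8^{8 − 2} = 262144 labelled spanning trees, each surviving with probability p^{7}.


K_8 has 8^{8 − 2} = 262144 labelled spanning trees.
For each such spanning tree H, let X_H = 1 if all 7 edges of H are present in G. Then P[X_H = 1] = p^{7} = (1/8)^{7} = 1/2097152.
By linearity: E[X] = Σ_H E[X_H] = 262144 · p^{7} = 262144 · 1/2097152 = 1/8.
Numerically: E[X] ≈ 0.125.

E[X] = 262144 · (1/8)^{7} = 1/8 ≈ 0.125.


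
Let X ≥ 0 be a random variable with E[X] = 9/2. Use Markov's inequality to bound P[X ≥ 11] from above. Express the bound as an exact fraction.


μ = E[X] = 9/2, a = 11.
Markov: P[X ≥ 11] ≤ μ/a = (9/2)/11 = 9/22.
Numerically: ≈ 0.409.
(Since a = 11 > μ = 4.500, the bound 9/22 is < 1 and informative.)

P[X ≥ 11] ≤ 9/22 ≈ 0.409.


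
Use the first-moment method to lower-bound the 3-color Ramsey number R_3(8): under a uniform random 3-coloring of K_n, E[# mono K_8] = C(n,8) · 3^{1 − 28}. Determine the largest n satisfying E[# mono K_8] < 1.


We need C(n, 8) · 3^{1 − 28} < 1, i.e. C(n, 8) < 3^{28 − 1} = 7625597484987.
Check values of n near the boundary:
  n = 152: C(152, 8) = 5859727868575; 5859727868575 < 7625597484987? YES
  n = 153: C(153, 8) = 6183023199255; 6183023199255 < 7625597484987? YES
  n = 154: C(154, 8) = 6521818990995; 6521818990995 < 7625597484987? YES
  n = 155: C(155, 8) = 6876747915675; 6876747915675 < 7625597484987? YES
  n = 156: C(156, 8) = 7248464019225; 7248464019225 < 7625597484987? YES
  n = 157: C(157, 8) = 7637643295425; 7637643295425 < 7625597484987? NO
The largest n with C(n, 8) < 7625597484987 is n = 156 (where E[X] = 805384891025/847288609443 ≈ 0.9505437). Hence R_3(8) > 156, i.e. R_3(8) ≥ 157.

Largest n = 156; hence R_3(8) > 156.


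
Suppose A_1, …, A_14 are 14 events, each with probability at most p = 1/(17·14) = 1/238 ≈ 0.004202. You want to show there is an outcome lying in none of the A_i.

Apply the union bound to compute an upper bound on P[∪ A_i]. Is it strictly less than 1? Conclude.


Union bound: P[∪_{i=1}^{14} A_i] ≤ Σ_i P[A_i] ≤ 14·p = 14·(1/238) = 1/17.
Numerically: 1/17 ≈ 0.058824.
Is 1/17 < 1? YES.
Since P[∪ A_i] ≤ 1/17 < 1, the complement has P[∩ A_i^c] ≥ 1 − 1/17 = 16/17 > 0, so some outcome avoids every A_i.

14·p = 1/17 ≈ 0.058824; existence CERTIFIED by the union bound.


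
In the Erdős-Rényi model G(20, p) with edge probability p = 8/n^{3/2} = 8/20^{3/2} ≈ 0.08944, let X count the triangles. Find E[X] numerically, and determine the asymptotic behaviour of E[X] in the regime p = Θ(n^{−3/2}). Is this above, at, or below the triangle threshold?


Number of potential triangles: C(20, 3) = 1140.
Each occurs with probability p³ ≈ (0.08944)³ ≈ 7.155418e-04.
By linearity: E[X] = C(20, 3)·p³ ≈ 1140 · 7.155418e-04 ≈ 0.8157.
Since α = 3/2 > 1, p = c/n^{3/2} = o(1/n) is below the triangle threshold p ~ 1/n. Asymptotically E[X] ~ (c³/6)·n^{3(1−α)} = (8³/6)·n^{-1.5} → 0, so by Markov's inequality G has no triangles w.h.p.

E[X] ≈ 0.8157; in regime p = Θ(1/n^{3/2}) E[X] tends to 0 (below the triangle threshold p ~ 1/n).


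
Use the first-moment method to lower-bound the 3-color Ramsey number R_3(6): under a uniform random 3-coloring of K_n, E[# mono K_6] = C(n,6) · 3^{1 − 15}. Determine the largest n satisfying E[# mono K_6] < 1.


We need C(n, 6) · 3^{1 − 15} < 1, i.e. C(n, 6) < 3^{15 − 1} = 4782969.
Check values of n near the boundary:
  n = 39: C(39, 6) = 3262623; 3262623 < 4782969? YES
  n = 40: C(40, 6) = 3838380; 3838380 < 4782969? YES
  n = 41: C(41, 6) = 4496388; 4496388 < 4782969? YES
  n = 42: C(42, 6) = 5245786; 5245786 < 4782969? NO
  n = 43: C(43, 6) = 6096454; 6096454 < 4782969? NO
The largest n with C(n, 6) < 4782969 is n = 41 (where E[X] = 1498796/1594323 ≈ 0.940). Hence R_3(6) > 41, i.e. R_3(6) ≥ 42.

Largest n = 41; hence R_3(6) > 41.


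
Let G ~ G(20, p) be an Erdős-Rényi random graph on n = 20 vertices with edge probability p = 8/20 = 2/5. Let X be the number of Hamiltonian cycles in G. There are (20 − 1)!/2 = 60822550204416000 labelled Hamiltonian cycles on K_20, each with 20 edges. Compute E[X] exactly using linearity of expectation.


K_20 has (20 − 1)!/2 = 60822550204416000 labelled Hamiltonian cycles.
For each such Hamiltonian cycle H, let X_H = 1 if all 20 edges of H are present in G. Then P[X_H = 1] = p^{20} = (2/5)^{20} = 1048576/95367431640625.
By linearity of expectation: E[X] = Σ_H E[X_H] = 60822550204416000 · p^{20} = 60822550204416000 · 1048576/95367431640625 = 510216531225165692928/762939453125.
Numerically: E[X] ≈ 6.688e+08.

E[X] = 60822550204416000 · (2/5)^{20} = 510216531225165692928/762939453125 ≈ 6.688e+08.


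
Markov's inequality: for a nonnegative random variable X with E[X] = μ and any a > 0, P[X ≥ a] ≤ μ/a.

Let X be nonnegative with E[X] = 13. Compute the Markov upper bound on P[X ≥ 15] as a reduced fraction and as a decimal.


μ = E[X] = 13, a = 15.
Markov: P[X ≥ 15] ≤ μ/a = (13)/15 = 13/15.
Numerically: ≈ 0.866667.
(Since a = 15 > μ = 13.000000, the bound 13/15 is < 1 and informative.)

P[X ≥ 15] ≤ 13/15 ≈ 0.866667.


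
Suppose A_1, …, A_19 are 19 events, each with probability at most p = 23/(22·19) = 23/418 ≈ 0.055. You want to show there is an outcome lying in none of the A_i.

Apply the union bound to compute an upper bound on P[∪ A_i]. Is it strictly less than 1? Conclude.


Union bound: P[∪_{i=1}^{19} A_i] ≤ Σ_i P[A_i] ≤ 19·p = 19·(23/418) = 23/22.
Numerically: 23/22 ≈ 1.045.
Is 23/22 < 1? NO.
Since the bound 23/22 is ≥ 1, the union bound is uninformative here; it does NOT by itself certify existence.

19·p = 23/22 ≈ 1.045; existence NOT certified by the union bound.


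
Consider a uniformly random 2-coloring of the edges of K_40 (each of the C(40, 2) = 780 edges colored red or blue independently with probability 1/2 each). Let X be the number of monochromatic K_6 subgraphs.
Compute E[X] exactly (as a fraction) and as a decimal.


Let X = Σ_S X_S over the C(40, 6) = 3838380 subsets S of size 6, where X_S = 1 if the K_6 on S is monochromatic.
For a fixed S, the K_6 on S has C(6, 2) = 15 edges. P[all 15 edges red] = (1/2)^15, and likewise for blue, so P[monochromatic] = 2·(1/2)^15 = 2^{1 − 15} = 1/16384.
Summing: E[X] = C(40, 6) · 2^{1 − 15} = 3838380 · 1/16384 = 959595/4096.
Numerically: E[X] ≈ 234.27612.

E[X] = C(40,6)·2^(1−C(6,2)) = 959595/4096 ≈ 234.27612.


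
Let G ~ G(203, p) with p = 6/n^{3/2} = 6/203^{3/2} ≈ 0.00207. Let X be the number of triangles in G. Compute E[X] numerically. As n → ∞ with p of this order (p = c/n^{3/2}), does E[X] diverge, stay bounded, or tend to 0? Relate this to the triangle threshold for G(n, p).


Number of potential triangles: C(203, 3) = 1373701.
Each occurs with probability p³ ≈ (0.00207)³ ≈ 8.92733e-09.
By linearity: E[X] = C(203, 3)·p³ ≈ 1373701 · 8.92733e-09 ≈ 0.012.
Since α = 3/2 > 1, p = c/n^{3/2} = o(1/n) is below the triangle threshold p ~ 1/n. Asymptotically E[X] ~ (c³/6)·n^{3(1−α)} = (6³/6)·n^{-1.5} → 0, so by Markov's inequality G has no triangles w.h.p.

E[X] ≈ 0.012; in regime p = Θ(1/n^{3/2}) E[X] tends to 0 (below the triangle threshold p ~ 1/n).


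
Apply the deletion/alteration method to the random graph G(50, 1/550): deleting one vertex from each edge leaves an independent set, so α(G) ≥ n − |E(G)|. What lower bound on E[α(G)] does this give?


E[|E(G)|] = C(50, 2)·p = 1225 · (1/550) = 49/22.
E[α(G)] ≥ n − E[|E(G)|] = 50 − 49/22 = 1051/22.
Numerically: ≈ 47.77273.
(This is only a lower bound; the true E[α(G)] may be larger.)

E[α(G)] ≥ 1051/22 ≈ 47.77273.


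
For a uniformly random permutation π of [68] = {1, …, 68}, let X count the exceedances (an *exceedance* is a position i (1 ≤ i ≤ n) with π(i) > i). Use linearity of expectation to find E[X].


Write X = Σ_{i=1}^{68} X_i, where X_i = 1_{π(i) > i}.
For each fixed i, π(i) is uniform over {1, …, 68} (marginal of a uniform permutation), so P[π(i) > i] = (n − i)/n. Summing: Σ_{i=1}^{68} (n − i)/n = (0 + 1 + … + 67)/68 = 68(68 − 1)/(2·68) = (68 − 1)/2.
Hence E[X] = Σ_{i=1}^{68} (68 − i)/68 = 67/2 ≈ 33.500.

E[X] = 67/2 = 33.500.


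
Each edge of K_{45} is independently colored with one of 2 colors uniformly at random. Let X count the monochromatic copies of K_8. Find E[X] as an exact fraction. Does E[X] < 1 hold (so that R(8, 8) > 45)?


E[X] = C(45, 8) · 2^{1 − 28} = 215553195 · 2^{−27} = 215553195/134217728.
As a reduced fraction: E[X] = 215553195/134217728 ≈ 1.60600.
Is E[X] < 1? NO.
Since E[X] ≥ 1, the first-moment bound is inconclusive at n = 45; it does NOT by itself certify R(8, 8) > 45.

E[X] = 215553195/134217728 ≈ 1.60600; E[X] ≥ 1; first-moment method inconclusive here.


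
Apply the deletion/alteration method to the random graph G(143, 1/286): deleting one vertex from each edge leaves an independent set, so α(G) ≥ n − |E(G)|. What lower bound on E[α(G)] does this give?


E[|E(G)|] = C(143, 2)·p = 10153 · (1/286) = 71/2.
E[α(G)] ≥ n − E[|E(G)|] = 143 − 71/2 = 215/2.
Numerically: ≈ 107.500.
(This is only a lower bound; the true E[α(G)] may be larger.)

E[α(G)] ≥ 215/2 ≈ 107.500.


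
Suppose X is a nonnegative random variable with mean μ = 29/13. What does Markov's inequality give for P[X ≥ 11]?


μ = E[X] = 29/13, a = 11.
Markov: P[X ≥ 11] ≤ μ/a = (29/13)/11 = 29/143.
Numerically: ≈ 0.202797.
(Since a = 11 > μ = 2.230769, the bound 29/143 is < 1 and informative.)

P[X ≥ 11] ≤ 29/143 ≈ 0.202797.


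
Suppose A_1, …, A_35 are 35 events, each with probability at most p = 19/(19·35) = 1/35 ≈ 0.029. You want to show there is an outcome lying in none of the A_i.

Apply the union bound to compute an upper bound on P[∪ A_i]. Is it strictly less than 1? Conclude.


Union bound: P[∪_{i=1}^{35} A_i] ≤ Σ_i P[A_i] ≤ 35·p = 35·(1/35) = 1.
Numerically: 1 ≈ 1.000.
Is 1 < 1? NO.
Since the bound 1 is ≥ 1, the union bound is uninformative here; it does NOT by itself certify existence.

35·p = 1 ≈ 1.000; existence NOT certified by the union bound.


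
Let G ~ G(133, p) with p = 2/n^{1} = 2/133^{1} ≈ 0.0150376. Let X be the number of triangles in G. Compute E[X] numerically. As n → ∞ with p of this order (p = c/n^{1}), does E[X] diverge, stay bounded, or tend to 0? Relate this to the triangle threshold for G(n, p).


Number of potential triangles: C(133, 3) = 383306.
Each occurs with probability p³ ≈ (0.0150376)³ ≈ 3.40043959e-06.
By linearity: E[X] = C(133, 3)·p³ ≈ 383306 · 3.40043959e-06 ≈ 1.303409.
Here α = 1, so p = 2/n is exactly at the triangle threshold p ~ 1/n. Asymptotically E[X] → c³/6 = 2³/6 = 4/3 ≈ 1.333333, a bounded constant. In this regime the triangle count is asymptotically Poisson(c³/6).

E[X] ≈ 1.303409; in regime p = Θ(1/n^{1}) E[X] stays bounded (at the triangle threshold p ~ 1/n).


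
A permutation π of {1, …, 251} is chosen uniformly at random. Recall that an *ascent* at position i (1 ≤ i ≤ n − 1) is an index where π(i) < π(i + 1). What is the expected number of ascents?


Write X = Σ X_I over i = 1, …, 250, with X_I the indicator of one ascent.
There are 250 indicators.
For each fixed i, the pair (π(i), π(i+1)) is a uniformly random ordered pair of distinct values from {1, …, 251}; by symmetry P[π(i) < π(i+1)] = 1/2.
By linearity: E[X] = 250 · (1/2) = (251 − 1) · (1/2) = 125 ≈ 125.000000.

E[X] = 125 = 125.000000.


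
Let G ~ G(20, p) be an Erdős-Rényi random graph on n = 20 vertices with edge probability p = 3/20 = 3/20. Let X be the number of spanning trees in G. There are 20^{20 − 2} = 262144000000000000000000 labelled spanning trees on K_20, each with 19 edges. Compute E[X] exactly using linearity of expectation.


K_20 has 20^{20 − 2} = 262144000000000000000000 labelled spanning trees.
For each such spanning tree H, let X_H = 1 if all 19 edges of H are present in G. Then P[X_H = 1] = p^{19} = (3/20)^{19} = 1162261467/5242880000000000000000000.
Summing the indicators: E[X] = Σ_H E[X_H] = 262144000000000000000000 · p^{19} = 262144000000000000000000 · 1162261467/5242880000000000000000000 = 1162261467/20.
Numerically: E[X] ≈ 5.811e+07.

E[X] = 262144000000000000000000 · (3/20)^{19} = 1162261467/20 ≈ 5.811e+07.


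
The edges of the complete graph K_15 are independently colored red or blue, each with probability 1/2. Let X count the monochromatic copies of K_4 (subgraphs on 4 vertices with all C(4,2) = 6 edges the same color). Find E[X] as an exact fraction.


Let X = Σ_S X_S over the C(15, 4) = 1365 subsets S of size 4, where X_S = 1 if the K_4 on S is monochromatic.
For a fixed S, the K_4 on S has C(4, 2) = 6 edges. P[all 6 edges red] = (1/2)^6, and likewise for blue, so P[monochromatic] = 2·(1/2)^6 = 2^{1 − 6} = 1/32.
By linearity: E[X] = C(15, 4) · 2^{1 − 6} = 1365 · 1/32 = 1365/32.
Numerically: E[X] ≈ 42.6562.

E[X] = C(15,4)·2^(1−C(4,2)) = 1365/32 ≈ 42.6562.


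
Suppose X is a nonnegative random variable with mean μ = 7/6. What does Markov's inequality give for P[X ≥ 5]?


μ = E[X] = 7/6, a = 5.
Markov: P[X ≥ 5] ≤ μ/a = (7/6)/5 = 7/30.
Numerically: ≈ 0.2333.
(Since a = 5 > μ = 1.1667, the bound 7/30 is < 1 and informative.)

P[X ≥ 5] ≤ 7/30 ≈ 0.2333.


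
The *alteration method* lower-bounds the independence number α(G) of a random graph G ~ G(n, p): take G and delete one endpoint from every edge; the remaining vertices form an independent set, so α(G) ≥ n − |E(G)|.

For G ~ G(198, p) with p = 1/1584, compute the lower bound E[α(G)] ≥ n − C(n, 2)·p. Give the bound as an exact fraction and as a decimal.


E[|E(G)|] = C(198, 2)·p = 19503 · (1/1584) = 197/16.
E[α(G)] ≥ n − E[|E(G)|] = 198 − 197/16 = 2971/16.
Numerically: ≈ 185.687500.
(This is only a lower bound; the true E[α(G)] may be larger.)

E[α(G)] ≥ 2971/16 ≈ 185.687500.


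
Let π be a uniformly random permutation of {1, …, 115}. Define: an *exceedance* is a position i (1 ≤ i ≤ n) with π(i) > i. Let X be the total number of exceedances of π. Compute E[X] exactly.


Write X = Σ_{i=1}^{115} X_i, where X_i = 1_{π(i) > i}.
For each fixed i, π(i) is uniform over {1, …, 115} (marginal of a uniform permutation), so P[π(i) > i] = (n − i)/n. Summing: Σ_{i=1}^{115} (n − i)/n = (0 + 1 + … + 114)/115 = 115(115 − 1)/(2·115) = (115 − 1)/2.
Hence E[X] = Σ_{i=1}^{115} (115 − i)/115 = 57 ≈ 57.000000.

E[X] = 57 = 57.000000.


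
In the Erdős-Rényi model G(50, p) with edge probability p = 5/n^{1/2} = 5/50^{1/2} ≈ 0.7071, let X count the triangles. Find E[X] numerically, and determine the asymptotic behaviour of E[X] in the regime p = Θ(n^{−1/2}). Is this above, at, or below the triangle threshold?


Number of potential triangles: C(50, 3) = 19600.
Each occurs with probability p³ ≈ (0.7071)³ ≈ 3.535534e-01.
By linearity: E[X] = C(50, 3)·p³ ≈ 19600 · 3.535534e-01 ≈ 6929.6465.
Since α = 1/2 < 1, p = c/n^{1/2} ≫ 1/n is above the triangle threshold p ~ 1/n. Asymptotically E[X] ~ (c³/6)·n^{3(1−α)} = (5³/6)·n^{1.5} → ∞; triangles are abundant w.h.p.

E[X] ≈ 6929.6465; in regime p = Θ(1/n^{1/2}) E[X] diverges (above the triangle threshold p ~ 1/n).


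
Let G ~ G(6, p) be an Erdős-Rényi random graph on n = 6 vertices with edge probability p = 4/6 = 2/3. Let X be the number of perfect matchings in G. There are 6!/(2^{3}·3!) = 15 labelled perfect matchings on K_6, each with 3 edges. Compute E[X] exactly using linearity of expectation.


K_6 has 6!/(2^{3}·3!) = 15 labelled perfect matchings.
For each such perfect matching H, let X_H = 1 if all 3 edges of H are present in G. Then P[X_H = 1] = p^{3} = (2/3)^{3} = 8/27.
By linearity: E[X] = Σ_H E[X_H] = 15 · p^{3} = 15 · 8/27 = 40/9.
Numerically: E[X] ≈ 4.44444.

E[X] = 15 · (2/3)^{3} = 40/9 ≈ 4.44444.


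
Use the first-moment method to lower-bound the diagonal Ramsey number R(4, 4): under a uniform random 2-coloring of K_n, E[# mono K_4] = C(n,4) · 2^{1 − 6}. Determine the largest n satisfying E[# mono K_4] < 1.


We need C(n, 4) · 2^{1 − 6} < 1, i.e. C(n, 4) < 2^{6 − 1} = 32.
Check values of n near the boundary:
  n = 4: C(4, 4) = 1; 1 < 32? YES
  n = 5: C(5, 4) = 5; 5 < 32? YES
  n = 6: C(6, 4) = 15; 15 < 32? YES
  n = 7: C(7, 4) = 35; 35 < 32? NO
  n = 8: C(8, 4) = 70; 70 < 32? NO
The largest n with C(n, 4) < 32 is n = 6 (where E[X] = 15/32 ≈ 0.468750). Hence R(4, 4) > 6, i.e. R(4, 4) ≥ 7.

Largest n = 6; hence R(4, 4) > 6.


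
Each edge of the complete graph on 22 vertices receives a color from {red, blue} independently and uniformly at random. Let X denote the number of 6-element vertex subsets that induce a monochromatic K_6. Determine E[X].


Let X = Σ_S X_S over the C(22, 6) = 74613 subsets S of size 6, where X_S = 1 if the K_6 on S is monochromatic.
For a fixed S, the K_6 on S has C(6, 2) = 15 edges. P[all 15 edges red] = (1/2)^15, and likewise for blue, so P[monochromatic] = 2·(1/2)^15 = 2^{1 − 15} = 1/16384.
Summing: E[X] = C(22, 6) · 2^{1 − 15} = 74613 · 1/16384 = 74613/16384.
Numerically: E[X] ≈ 4.55402.

E[X] = C(22,6)·2^(1−C(6,2)) = 74613/16384 ≈ 4.55402.


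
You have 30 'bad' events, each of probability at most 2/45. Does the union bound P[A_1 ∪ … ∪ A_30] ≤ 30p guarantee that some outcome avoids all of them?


Union bound: P[∪_{i=1}^{30} A_i] ≤ Σ_i P[A_i] ≤ 30·p = 30·(2/45) = 4/3.
Numerically: 4/3 ≈ 1.3333.
Is 4/3 < 1? NO.
Since the bound 4/3 is ≥ 1, the union bound is uninformative here; it does NOT by itself certify existence.

30·p = 4/3 ≈ 1.3333; existence NOT certified by the union bound.


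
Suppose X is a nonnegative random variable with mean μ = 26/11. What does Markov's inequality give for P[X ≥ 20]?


μ = E[X] = 26/11, a = 20.
Markov: P[X ≥ 20] ≤ μ/a = (26/11)/20 = 13/110.
Numerically: ≈ 0.11818.
(Since a = 20 > μ = 2.36364, the bound 13/110 is < 1 and informative.)

P[X ≥ 20] ≤ 13/110 ≈ 0.11818.


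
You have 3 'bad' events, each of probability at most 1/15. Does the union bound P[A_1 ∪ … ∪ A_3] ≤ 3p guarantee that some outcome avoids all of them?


Union bound: P[∪_{i=1}^{3} A_i] ≤ Σ_i P[A_i] ≤ 3·p = 3·(1/15) = 1/5.
Numerically: 1/5 ≈ 0.2000000.
Is 1/5 < 1? YES.
Since P[∪ A_i] ≤ 1/5 < 1, the complement has P[∩ A_i^c] ≥ 1 − 1/5 = 4/5 > 0, so some outcome avoids every A_i.

3·p = 1/5 ≈ 0.2000000; existence CERTIFIED by the union bound.


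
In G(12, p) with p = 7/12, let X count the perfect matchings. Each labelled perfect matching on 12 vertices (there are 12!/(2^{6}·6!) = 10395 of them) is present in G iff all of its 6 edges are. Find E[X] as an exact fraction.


K_12 has 12!/(2^{6}·6!) = 10395 labelled perfect matchings.
For each such perfect matching H, let X_H = 1 if all 6 edges of H are present in G. Then P[X_H = 1] = p^{6} = (7/12)^{6} = 117649/2985984.
By linearity of expectation: E[X] = Σ_H E[X_H] = 10395 · p^{6} = 10395 · 117649/2985984 = 45294865/110592.
Numerically: E[X] ≈ 410.

E[X] = 10395 · (7/12)^{6} = 45294865/110592 ≈ 410.


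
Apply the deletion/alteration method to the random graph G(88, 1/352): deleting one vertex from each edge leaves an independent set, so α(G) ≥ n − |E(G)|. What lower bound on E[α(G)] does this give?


E[|E(G)|] = C(88, 2)·p = 3828 · (1/352) = 87/8.
E[α(G)] ≥ n − E[|E(G)|] = 88 − 87/8 = 617/8.
Numerically: ≈ 77.125.
(This is only a lower bound; the true E[α(G)] may be larger.)

E[α(G)] ≥ 617/8 ≈ 77.125.


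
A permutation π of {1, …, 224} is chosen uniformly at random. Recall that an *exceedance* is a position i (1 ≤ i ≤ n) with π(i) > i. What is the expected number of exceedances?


Write X = Σ_{i=1}^{224} X_i, where X_i = 1_{π(i) > i}.
For each fixed i, π(i) is uniform over {1, …, 224} (marginal of a uniform permutation), so P[π(i) > i] = (n − i)/n. Summing: Σ_{i=1}^{224} (n − i)/n = (0 + 1 + … + 223)/224 = 224(224 − 1)/(2·224) = (224 − 1)/2.
Hence E[X] = Σ_{i=1}^{224} (224 − i)/224 = 223/2 ≈ 111.5000.

E[X] = 223/2 = 111.5000.


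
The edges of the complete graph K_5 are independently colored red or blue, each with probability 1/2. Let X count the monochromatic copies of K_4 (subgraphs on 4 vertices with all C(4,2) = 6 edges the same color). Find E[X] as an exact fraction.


Let X = Σ_S X_S over the C(5, 4) = 5 subsets S of size 4, where X_S = 1 if the K_4 on S is monochromatic.
For a fixed S, the K_4 on S has C(4, 2) = 6 edges. P[all 6 edges red] = (1/2)^6, and likewise for blue, so P[monochromatic] = 2·(1/2)^6 = 2^{1 − 6} = 1/32.
By linearity of expectation: E[X] = C(5, 4) · 2^{1 − 6} = 5 · 1/32 = 5/32.
Numerically: E[X] ≈ 0.1562.

E[X] = C(5,4)·2^(1−C(4,2)) = 5/32 ≈ 0.1562.


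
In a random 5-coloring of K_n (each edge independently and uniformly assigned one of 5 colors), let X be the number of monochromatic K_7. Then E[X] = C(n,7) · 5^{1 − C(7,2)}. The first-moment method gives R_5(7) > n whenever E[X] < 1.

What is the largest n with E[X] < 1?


We need C(n, 7) · 5^{1 − 21} < 1, i.e. C(n, 7) < 5^{21 − 1} = 95367431640625.
Check values of n near the boundary:
  n = 336: C(336, 7) = 90079147136880; 90079147136880 < 95367431640625? YES
  n = 337: C(337, 7) = 91989916924632; 91989916924632 < 95367431640625? YES
  n = 338: C(338, 7) = 93935323022736; 93935323022736 < 95367431640625? YES
  n = 339: C(339, 7) = 95915887062372; 95915887062372 < 95367431640625? NO
  n = 340: C(340, 7) = 97932136940560; 97932136940560 < 95367431640625? NO
  n = 341: C(341, 7) = 99984606876440; 99984606876440 < 95367431640625? NO
The largest n with C(n, 7) < 95367431640625 is n = 338 (where E[X] = 93935323022736/95367431640625 ≈ 0.9850). Hence R_5(7) > 338, i.e. R_5(7) ≥ 339.

Largest n = 338; hence R_5(7) > 338.


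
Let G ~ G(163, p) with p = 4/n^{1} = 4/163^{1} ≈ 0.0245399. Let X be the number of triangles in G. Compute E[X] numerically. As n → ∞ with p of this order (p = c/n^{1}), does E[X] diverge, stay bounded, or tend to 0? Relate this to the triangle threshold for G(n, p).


Number of potential triangles: C(163, 3) = 708561.
Each occurs with probability p³ ≈ (0.0245399)³ ≈ 1.47780510e-05.
By linearity: E[X] = C(163, 3)·p³ ≈ 708561 · 1.47780510e-05 ≈ 10.471151.
Here α = 1, so p = 4/n is exactly at the triangle threshold p ~ 1/n. Asymptotically E[X] → c³/6 = 4³/6 = 32/3 ≈ 10.666667, a bounded constant. In this regime the triangle count is asymptotically Poisson(c³/6).

E[X] ≈ 10.471151; in regime p = Θ(1/n^{1}) E[X] stays bounded (at the triangle threshold p ~ 1/n).


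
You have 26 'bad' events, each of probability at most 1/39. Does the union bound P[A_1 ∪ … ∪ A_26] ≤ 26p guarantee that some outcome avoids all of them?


Union bound: P[∪_{i=1}^{26} A_i] ≤ Σ_i P[A_i] ≤ 26·p = 26·(1/39) = 2/3.
Numerically: 2/3 ≈ 0.6666667.
Is 2/3 < 1? YES.
Since P[∪ A_i] ≤ 2/3 < 1, the complement has P[∩ A_i^c] ≥ 1 − 2/3 = 1/3 > 0, so some outcome avoids every A_i.

26·p = 2/3 ≈ 0.6666667; existence CERTIFIED by the union bound.


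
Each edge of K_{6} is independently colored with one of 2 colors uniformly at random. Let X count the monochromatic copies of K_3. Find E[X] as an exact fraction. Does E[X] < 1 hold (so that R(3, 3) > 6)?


E[X] = C(6, 3) · 2^{1 − 3} = 20 · 2^{−2} = 20/4.
As a reduced fraction: E[X] = 5 ≈ 5.0000000.
Is E[X] < 1? NO.
Since E[X] ≥ 1, the first-moment bound is inconclusive at n = 6; it does NOT by itself certify R(3, 3) > 6.

E[X] = 5 ≈ 5.0000000; E[X] ≥ 1; first-moment method inconclusive here.


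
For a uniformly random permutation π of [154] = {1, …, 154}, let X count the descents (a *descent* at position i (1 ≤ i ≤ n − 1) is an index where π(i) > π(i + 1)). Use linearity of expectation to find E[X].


Write X = Σ X_I over i = 1, …, 153, with X_I the indicator of one descent.
There are 153 indicators.
For each fixed i, the pair (π(i), π(i+1)) is a uniformly random ordered pair of distinct values from {1, …, 154}; by symmetry P[π(i) > π(i+1)] = 1/2.
By linearity: E[X] = 153 · (1/2) = (154 − 1) · (1/2) = 153/2 ≈ 76.500.

E[X] = 153/2 = 76.500.


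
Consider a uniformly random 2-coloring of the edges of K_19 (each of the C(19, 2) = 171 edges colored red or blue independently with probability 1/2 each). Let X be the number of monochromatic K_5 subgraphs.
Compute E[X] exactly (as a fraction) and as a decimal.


Let X = Σ_S X_S over the C(19, 5) = 11628 subsets S of size 5, where X_S = 1 if the K_5 on S is monochromatic.
For a fixed S, the K_5 on S has C(5, 2) = 10 edges. P[all 10 edges red] = (1/2)^10, and likewise for blue, so P[monochromatic] = 2·(1/2)^10 = 2^{1 − 10} = 1/512.
By linearity of expectation: E[X] = C(19, 5) · 2^{1 − 10} = 11628 · 1/512 = 2907/128.
Numerically: E[X] ≈ 22.71094.

E[X] = C(19,5)·2^(1−C(5,2)) = 2907/128 ≈ 22.71094.


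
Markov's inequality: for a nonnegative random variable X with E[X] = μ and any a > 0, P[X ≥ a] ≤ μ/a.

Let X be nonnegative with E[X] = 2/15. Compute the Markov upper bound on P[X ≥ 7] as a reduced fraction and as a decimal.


μ = E[X] = 2/15, a = 7.
Markov: P[X ≥ 7] ≤ μ/a = (2/15)/7 = 2/105.
Numerically: ≈ 0.01905.
(Since a = 7 > μ = 0.13333, the bound 2/105 is < 1 and informative.)

P[X ≥ 7] ≤ 2/105 ≈ 0.01905.


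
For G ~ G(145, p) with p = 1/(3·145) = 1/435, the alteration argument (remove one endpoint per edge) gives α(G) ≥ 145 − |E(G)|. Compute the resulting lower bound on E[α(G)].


E[|E(G)|] = C(145, 2)·p = 10440 · (1/435) = 24.
E[α(G)] ≥ n − E[|E(G)|] = 145 − 24 = 121.
Numerically: ≈ 121.000.
(This is only a lower bound; the true E[α(G)] may be larger.)

E[α(G)] ≥ 121 ≈ 121.000.


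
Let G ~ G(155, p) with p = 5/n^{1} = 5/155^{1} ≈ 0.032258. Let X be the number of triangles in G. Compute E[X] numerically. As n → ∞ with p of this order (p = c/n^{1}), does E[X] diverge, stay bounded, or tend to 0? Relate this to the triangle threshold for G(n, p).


Number of potential triangles: C(155, 3) = 608685.
Each occurs with probability p³ ≈ (0.032258)³ ≈ 3.3567185e-05.
By linearity: E[X] = C(155, 3)·p³ ≈ 608685 · 3.3567185e-05 ≈ 20.43184.
Here α = 1, so p = 5/n is exactly at the triangle threshold p ~ 1/n. Asymptotically E[X] → c³/6 = 5³/6 = 125/6 ≈ 20.83333, a bounded constant. In this regime the triangle count is asymptotically Poisson(c³/6).

E[X] ≈ 20.43184; in regime p = Θ(1/n^{1}) E[X] stays bounded (at the triangle threshold p ~ 1/n).


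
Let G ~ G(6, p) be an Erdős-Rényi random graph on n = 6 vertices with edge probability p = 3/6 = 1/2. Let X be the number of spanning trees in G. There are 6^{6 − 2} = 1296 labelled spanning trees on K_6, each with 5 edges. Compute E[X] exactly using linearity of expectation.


K_6 has 6^{6 − 2} = 1296 labelled spanning trees.
For each such spanning tree H, let X_H = 1 if all 5 edges of H are present in G. Then P[X_H = 1] = p^{5} = (1/2)^{5} = 1/32.
By linearity of expectation: E[X] = Σ_H E[X_H] = 1296 · p^{5} = 1296 · 1/32 = 81/2.
Numerically: E[X] ≈ 40.5.

E[X] = 1296 · (1/2)^{5} = 81/2 ≈ 40.5.


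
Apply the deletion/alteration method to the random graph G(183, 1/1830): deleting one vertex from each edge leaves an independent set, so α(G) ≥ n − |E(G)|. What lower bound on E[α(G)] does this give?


E[|E(G)|] = C(183, 2)·p = 16653 · (1/1830) = 91/10.
E[α(G)] ≥ n − E[|E(G)|] = 183 − 91/10 = 1739/10.
Numerically: ≈ 173.900.
(This is only a lower bound; the true E[α(G)] may be larger.)

E[α(G)] ≥ 1739/10 ≈ 173.900.


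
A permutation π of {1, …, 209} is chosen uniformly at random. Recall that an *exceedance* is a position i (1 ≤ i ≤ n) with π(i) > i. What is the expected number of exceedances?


Write X = Σ_{i=1}^{209} X_i, where X_i = 1_{π(i) > i}.
For each fixed i, π(i) is uniform over {1, …, 209} (marginal of a uniform permutation), so P[π(i) > i] = (n − i)/n. Summing: Σ_{i=1}^{209} (n − i)/n = (0 + 1 + … + 208)/209 = 209(209 − 1)/(2·209) = (209 − 1)/2.
Hence E[X] = Σ_{i=1}^{209} (209 − i)/209 = 104 ≈ 104.000000.

E[X] = 104 = 104.000000.


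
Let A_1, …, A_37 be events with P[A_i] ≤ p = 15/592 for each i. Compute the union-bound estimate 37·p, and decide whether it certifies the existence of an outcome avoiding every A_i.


Union bound: P[∪_{i=1}^{37} A_i] ≤ Σ_i P[A_i] ≤ 37·p = 37·(15/592) = 15/16.
Numerically: 15/16 ≈ 0.93750.
Is 15/16 < 1? YES.
Since P[∪ A_i] ≤ 15/16 < 1, the complement has P[∩ A_i^c] ≥ 1 − 15/16 = 1/16 > 0, so some outcome avoids every A_i.

37·p = 15/16 ≈ 0.93750; existence CERTIFIED by the union bound.


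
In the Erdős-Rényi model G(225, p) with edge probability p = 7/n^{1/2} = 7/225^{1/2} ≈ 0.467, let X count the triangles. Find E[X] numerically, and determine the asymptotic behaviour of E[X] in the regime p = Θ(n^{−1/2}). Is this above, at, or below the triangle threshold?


Number of potential triangles: C(225, 3) = 1873200.
Each occurs with probability p³ ≈ (0.467)³ ≈ 1.01630e-01.
By linearity: E[X] = C(225, 3)·p³ ≈ 1873200 · 1.01630e-01 ≈ 190372.622.
Since α = 1/2 < 1, p = c/n^{1/2} ≫ 1/n is above the triangle threshold p ~ 1/n. Asymptotically E[X] ~ (c³/6)·n^{3(1−α)} = (7³/6)·n^{1.5} → ∞; triangles are abundant w.h.p.

E[X] ≈ 190372.622; in regime p = Θ(1/n^{1/2}) E[X] diverges (above the triangle threshold p ~ 1/n).


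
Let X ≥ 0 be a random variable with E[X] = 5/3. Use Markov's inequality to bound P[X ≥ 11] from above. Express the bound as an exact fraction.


μ = E[X] = 5/3, a = 11.
Markov: P[X ≥ 11] ≤ μ/a = (5/3)/11 = 5/33.
Numerically: ≈ 0.152.
(Since a = 11 > μ = 1.667, the bound 5/33 is < 1 and informative.)

P[X ≥ 11] ≤ 5/33 ≈ 0.152.


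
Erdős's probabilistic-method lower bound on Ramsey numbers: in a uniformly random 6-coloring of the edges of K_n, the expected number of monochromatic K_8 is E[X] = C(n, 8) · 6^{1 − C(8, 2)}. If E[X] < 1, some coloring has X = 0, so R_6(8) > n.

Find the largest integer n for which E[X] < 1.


We need C(n, 8) · 6^{1 − 28} < 1, i.e. C(n, 8) < 6^{28 − 1} = 1023490369077469249536.
Check values of n near the boundary:
  n = 1591: C(1591, 8) = 1000427749141189953870; 1000427749141189953870 < 1023490369077469249536? YES
  n = 1592: C(1592, 8) = 1005480414540892933435; 1005480414540892933435 < 1023490369077469249536? YES
  n = 1593: C(1593, 8) = 1010555394551193970323; 1010555394551193970323 < 1023490369077469249536? YES
  n = 1594: C(1594, 8) = 1015652773590544255167; 1015652773590544255167 < 1023490369077469249536? YES
  n = 1595: C(1595, 8) = 1020772636343363633895; 1020772636343363633895 < 1023490369077469249536? YES
  n = 1596: C(1596, 8) = 1025915067760710553965; 1025915067760710553965 < 1023490369077469249536? NO
  n = 1597: C(1597, 8) = 1031080153060953275445; 1031080153060953275445 < 1023490369077469249536? NO
  n = 1598: C(1598, 8) = 1036267977730442348529; 1036267977730442348529 < 1023490369077469249536? NO
The largest n with C(n, 8) < 1023490369077469249536 is n = 1595 (where E[X] = 113419181815929292655/113721152119718805504 ≈ 0.997345). Hence R_6(8) > 1595, i.e. R_6(8) ≥ 1596.

Largest n = 1595; hence R_6(8) > 1595.


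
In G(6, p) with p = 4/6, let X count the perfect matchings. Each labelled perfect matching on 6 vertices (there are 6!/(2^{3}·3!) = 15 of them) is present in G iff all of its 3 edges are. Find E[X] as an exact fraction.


K_6 has 6!/(2^{3}·3!) = 15 labelled perfect matchings.
For each such perfect matching H, let X_H = 1 if all 3 edges of H are present in G. Then P[X_H = 1] = p^{3} = (2/3)^{3} = 8/27.
Summing the indicators: E[X] = Σ_H E[X_H] = 15 · p^{3} = 15 · 8/27 = 40/9.
Numerically: E[X] ≈ 4.44.

E[X] = 15 · (2/3)^{3} = 40/9 ≈ 4.44.


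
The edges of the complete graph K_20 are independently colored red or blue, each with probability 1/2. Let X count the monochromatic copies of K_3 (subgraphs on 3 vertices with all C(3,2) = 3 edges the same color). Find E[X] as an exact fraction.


Let X = Σ_S X_S over the C(20, 3) = 1140 subsets S of size 3, where X_S = 1 if the K_3 on S is monochromatic.
For a fixed S, the K_3 on S has C(3, 2) = 3 edges. P[all 3 edges red] = (1/2)^3, and likewise for blue, so P[monochromatic] = 2·(1/2)^3 = 2^{1 − 3} = 1/4.
By linearity of expectation: E[X] = C(20, 3) · 2^{1 − 3} = 1140 · 1/4 = 285.
Numerically: E[X] ≈ 285.00000.

E[X] = C(20,3)·2^(1−C(3,2)) = 285 ≈ 285.00000.


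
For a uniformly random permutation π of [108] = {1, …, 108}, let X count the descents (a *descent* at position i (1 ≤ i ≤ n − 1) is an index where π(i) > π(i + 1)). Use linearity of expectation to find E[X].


Write X = Σ X_I over i = 1, …, 107, with X_I the indicator of one descent.
There are 107 indicators.
For each fixed i, the pair (π(i), π(i+1)) is a uniformly random ordered pair of distinct values from {1, …, 108}; by symmetry P[π(i) > π(i+1)] = 1/2.
By linearity: E[X] = 107 · (1/2) = (108 − 1) · (1/2) = 107/2 ≈ 53.50000.

E[X] = 107/2 = 53.50000.


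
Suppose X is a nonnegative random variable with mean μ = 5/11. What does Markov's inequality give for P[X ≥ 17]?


μ = E[X] = 5/11, a = 17.
Markov: P[X ≥ 17] ≤ μ/a = (5/11)/17 = 5/187.
Numerically: ≈ 0.027.
(Since a = 17 > μ = 0.455, the bound 5/187 is < 1 and informative.)

P[X ≥ 17] ≤ 5/187 ≈ 0.027.


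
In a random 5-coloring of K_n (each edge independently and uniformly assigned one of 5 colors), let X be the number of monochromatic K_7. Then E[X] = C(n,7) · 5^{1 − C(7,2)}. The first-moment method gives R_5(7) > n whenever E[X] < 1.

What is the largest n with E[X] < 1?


We need C(n, 7) · 5^{1 − 21} < 1, i.e. C(n, 7) < 5^{21 − 1} = 95367431640625.
Check values of n near the boundary:
  n = 337: C(337, 7) = 91989916924632; 91989916924632 < 95367431640625? YES
  n = 338: C(338, 7) = 93935323022736; 93935323022736 < 95367431640625? YES
  n = 339: C(339, 7) = 95915887062372; 95915887062372 < 95367431640625? NO
  n = 340: C(340, 7) = 97932136940560; 97932136940560 < 95367431640625? NO
The largest n with C(n, 7) < 95367431640625 is n = 338 (where E[X] = 93935323022736/95367431640625 ≈ 0.985). Hence R_5(7) > 338, i.e. R_5(7) ≥ 339.

Largest n = 338; hence R_5(7) > 338.


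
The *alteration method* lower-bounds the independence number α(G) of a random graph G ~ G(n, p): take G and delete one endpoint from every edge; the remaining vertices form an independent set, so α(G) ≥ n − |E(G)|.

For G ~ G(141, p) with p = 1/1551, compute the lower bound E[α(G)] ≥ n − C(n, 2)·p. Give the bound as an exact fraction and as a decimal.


E[|E(G)|] = C(141, 2)·p = 9870 · (1/1551) = 70/11.
E[α(G)] ≥ n − E[|E(G)|] = 141 − 70/11 = 1481/11.
Numerically: ≈ 134.636.
(This is only a lower bound; the true E[α(G)] may be larger.)

E[α(G)] ≥ 1481/11 ≈ 134.636.


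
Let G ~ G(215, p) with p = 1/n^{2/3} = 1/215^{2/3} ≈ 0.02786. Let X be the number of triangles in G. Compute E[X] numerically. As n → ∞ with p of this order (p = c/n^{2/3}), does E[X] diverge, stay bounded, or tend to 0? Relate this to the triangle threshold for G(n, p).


Number of potential triangles: C(215, 3) = 1633355.
Each occurs with probability p³ ≈ (0.02786)³ ≈ 2.163332e-05.
By linearity: E[X] = C(215, 3)·p³ ≈ 1633355 · 2.163332e-05 ≈ 35.3349.
Since α = 2/3 < 1, p = c/n^{2/3} ≫ 1/n is above the triangle threshold p ~ 1/n. Asymptotically E[X] ~ (c³/6)·n^{3(1−α)} = (1³/6)·n^{1} → ∞; triangles are abundant w.h.p.

E[X] ≈ 35.3349; in regime p = Θ(1/n^{2/3}) E[X] diverges (above the triangle threshold p ~ 1/n).


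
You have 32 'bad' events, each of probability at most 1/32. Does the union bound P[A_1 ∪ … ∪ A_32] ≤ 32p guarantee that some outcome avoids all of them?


Union bound: P[∪_{i=1}^{32} A_i] ≤ Σ_i P[A_i] ≤ 32·p = 32·(1/32) = 1.
Numerically: 1 ≈ 1.0000000.
Is 1 < 1? NO.
Since the bound 1 is ≥ 1, the union bound is uninformative here; it does NOT by itself certify existence.

32·p = 1 ≈ 1.0000000; existence NOT certified by the union bound.


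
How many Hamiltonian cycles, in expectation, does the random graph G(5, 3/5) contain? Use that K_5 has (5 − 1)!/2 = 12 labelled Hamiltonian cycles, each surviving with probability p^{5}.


K_5 has (5 − 1)!/2 = 12 labelled Hamiltonian cycles.
For each such Hamiltonian cycle H, let X_H = 1 if all 5 edges of H are present in G. Then P[X_H = 1] = p^{5} = (3/5)^{5} = 243/3125.
By linearity of expectation: E[X] = Σ_H E[X_H] = 12 · p^{5} = 12 · 243/3125 = 2916/3125.
Numerically: E[X] ≈ 0.933.

E[X] = 12 · (3/5)^{5} = 2916/3125 ≈ 0.933.


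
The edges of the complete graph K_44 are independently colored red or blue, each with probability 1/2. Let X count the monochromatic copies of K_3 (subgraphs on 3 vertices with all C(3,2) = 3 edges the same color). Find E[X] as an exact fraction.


Let X = Σ_S X_S over the C(44, 3) = 13244 subsets S of size 3, where X_S = 1 if the K_3 on S is monochromatic.
For a fixed S, the K_3 on S has C(3, 2) = 3 edges. P[all 3 edges red] = (1/2)^3, and likewise for blue, so P[monochromatic] = 2·(1/2)^3 = 2^{1 − 3} = 1/4.
Summing: E[X] = C(44, 3) · 2^{1 − 3} = 13244 · 1/4 = 3311.
Numerically: E[X] ≈ 3311.0000.

E[X] = C(44,3)·2^(1−C(3,2)) = 3311 ≈ 3311.0000.


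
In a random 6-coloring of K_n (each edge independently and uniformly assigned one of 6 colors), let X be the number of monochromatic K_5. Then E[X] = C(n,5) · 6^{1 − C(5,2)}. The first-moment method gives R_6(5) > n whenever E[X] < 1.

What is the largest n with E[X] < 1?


We need C(n, 5) · 6^{1 − 10} < 1, i.e. C(n, 5) < 6^{10 − 1} = 10077696.
Check values of n near the boundary:
  n = 61: C(61, 5) = 5949147; 5949147 < 10077696? YES
  n = 62: C(62, 5) = 6471002; 6471002 < 10077696? YES
  n = 63: C(63, 5) = 7028847; 7028847 < 10077696? YES
  n = 64: C(64, 5) = 7624512; 7624512 < 10077696? YES
  n = 65: C(65, 5) = 8259888; 8259888 < 10077696? YES
  n = 66: C(66, 5) = 8936928; 8936928 < 10077696? YES
  n = 67: C(67, 5) = 9657648; 9657648 < 10077696? YES
  n = 68: C(68, 5) = 10424128; 10424128 < 10077696? NO
  n = 69: C(69, 5) = 11238513; 11238513 < 10077696? NO
The largest n with C(n, 5) < 10077696 is n = 67 (where E[X] = 67067/69984 ≈ 0.9583190). Hence R_6(5) > 67, i.e. R_6(5) ≥ 68.

Largest n = 67; hence R_6(5) > 67.


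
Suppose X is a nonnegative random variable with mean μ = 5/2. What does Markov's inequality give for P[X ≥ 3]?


μ = E[X] = 5/2, a = 3.
Markov: P[X ≥ 3] ≤ μ/a = (5/2)/3 = 5/6.
Numerically: ≈ 0.833.
(Since a = 3 > μ = 2.500, the bound 5/6 is < 1 and informative.)

P[X ≥ 3] ≤ 5/6 ≈ 0.833.


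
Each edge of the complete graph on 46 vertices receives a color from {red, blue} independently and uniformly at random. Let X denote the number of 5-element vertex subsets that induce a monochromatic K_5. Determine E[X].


Let X = Σ_S X_S over the C(46, 5) = 1370754 subsets S of size 5, where X_S = 1 if the K_5 on S is monochromatic.
For a fixed S, the K_5 on S has C(5, 2) = 10 edges. P[all 10 edges red] = (1/2)^10, and likewise for blue, so P[monochromatic] = 2·(1/2)^10 = 2^{1 − 10} = 1/512.
By linearity: E[X] = C(46, 5) · 2^{1 − 10} = 1370754 · 1/512 = 685377/256.
Numerically: E[X] ≈ 2677.25391.

E[X] = C(46,5)·2^(1−C(5,2)) = 685377/256 ≈ 2677.25391.
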